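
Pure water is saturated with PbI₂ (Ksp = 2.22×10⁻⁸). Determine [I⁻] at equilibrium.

PbI₂(s) ⇌ Pb²⁺(aq) + 2 I⁻(aq)
For each mole of PbI₂ that dissolves per liter, [Pb²⁺] = s and [I⁻] = 2s; let s denote this solubility.
Ksp = [Pb²⁺][I⁻]^2 = s · (2s)^2 = 4s^3 = 2.22×10⁻⁸
s = 1.77×10⁻³ mol L⁻¹
[I⁻] = 2s = 3.54×10⁻³ mol L⁻¹

3.54×10⁻³ M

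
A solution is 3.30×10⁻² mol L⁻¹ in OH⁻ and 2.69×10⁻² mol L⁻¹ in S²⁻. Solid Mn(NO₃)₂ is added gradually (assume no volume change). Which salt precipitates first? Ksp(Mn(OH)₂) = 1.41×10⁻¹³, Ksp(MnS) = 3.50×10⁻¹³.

MnS

A salt starts to precipitate once the ion product Q reaches its Ksp.
For Mn(OH)₂: [Mn²⁺] = (Ksp/[OH⁻]^2) = 1.29×10⁻¹⁰ mol L⁻¹
For MnS: [Mn²⁺] = (Ksp/[S²⁻]) = 1.30×10⁻¹¹ mol L⁻¹
The smaller threshold [Mn²⁺] is reached first, so MnS precipitates first.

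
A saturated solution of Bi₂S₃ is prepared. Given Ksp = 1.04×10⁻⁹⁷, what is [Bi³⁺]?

Bi₂S₃(s) ⇌ 2 Bi³⁺(aq) + 3 S²⁻(aq)
With molar solubility s: [Bi³⁺] = 2s, [S²⁻] = 3s.
Ksp = [Bi³⁺]^2[S²⁻]^3 = (2s)^2 · (3s)^3 = 108s^5 = 1.04×10⁻⁹⁷
s = 1.57×10⁻²⁰ M
[Bi³⁺] = 2s = 3.15×10⁻²⁰ M

3.15×10⁻²⁰ M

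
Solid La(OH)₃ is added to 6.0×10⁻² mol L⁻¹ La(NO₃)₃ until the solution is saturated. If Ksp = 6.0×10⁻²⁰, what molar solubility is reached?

3.3×10⁻⁷ M

La(OH)₃(s) ⇌ La³⁺(aq) + 3 OH⁻(aq)
The solution already contains La³⁺ at 6.0×10⁻² mol L⁻¹. Let s be the molar solubility of La(OH)₃.
[La³⁺] ≈ 6.0×10⁻² mol L⁻¹ (common ion dominates); [OH⁻] = 3s.
Ksp = [La³⁺][OH⁻]^3 = (6.0×10⁻²)(3s)^3
(3s)^3 = 6.0×10⁻²⁰ / (6.0×10⁻²) = 1.0×10⁻¹⁸
s = 3.3×10⁻⁷ mol L⁻¹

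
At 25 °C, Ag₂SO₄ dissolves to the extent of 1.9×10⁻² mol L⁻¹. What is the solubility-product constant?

Ksp = 2.7×10⁻⁵

Ag₂SO₄(s) ⇌ 2 Ag⁺(aq) + SO₄²⁻(aq)
If s mol/L of Ag₂SO₄ dissolves, [Ag⁺] = 2s and [SO₄²⁻] = s.
Ksp = [Ag⁺]^2[SO₄²⁻] = (2s)^2 · s = 4s^3
Ksp = 4 × (1.9×10⁻²)^3 = 2.7×10⁻⁵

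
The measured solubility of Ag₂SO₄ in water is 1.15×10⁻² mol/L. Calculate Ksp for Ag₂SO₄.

Ksp = 6.08×10⁻⁶

Ag₂SO₄(s) ⇌ 2 Ag⁺(aq) + SO₄²⁻(aq)
With molar solubility s: [Ag⁺] = 2s, [SO₄²⁻] = s.
Ksp = [Ag⁺]^2[SO₄²⁻] = (2s)^2 · s = 4s^3
Ksp = 4 × (1.15×10⁻²)^3 = 6.08×10⁻⁶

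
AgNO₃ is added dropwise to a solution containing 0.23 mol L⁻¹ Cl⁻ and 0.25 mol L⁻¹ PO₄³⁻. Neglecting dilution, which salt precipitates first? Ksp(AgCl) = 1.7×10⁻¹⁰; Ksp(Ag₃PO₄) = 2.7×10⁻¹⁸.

Each salt precipitates once Q = Ksp for that salt.
For AgCl: [Ag⁺] = (Ksp/[Cl⁻]) = 7.4×10⁻¹⁰ mol L⁻¹
For Ag₃PO₄: [Ag⁺] = (Ksp/[PO₄³⁻])^(1/3) = 2.2×10⁻⁶ mol L⁻¹
AgCl requires the lower [Ag⁺], so it precipitates first.

AgCl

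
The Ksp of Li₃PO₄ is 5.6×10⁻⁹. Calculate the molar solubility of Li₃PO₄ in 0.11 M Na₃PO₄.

1.2×10⁻³ M

Li₃PO₄(s) ⇌ 3 Li⁺(aq) + PO₄³⁻(aq)
Let s be the solubility of Li₃PO₄ here. The common ion gives [PO₄³⁻] ≈ 0.11 M, and [Li⁺] = 3s.
Ksp = [Li⁺]^3[PO₄³⁻] = (3s)^3(0.11)
(3s)^3 = 5.6×10⁻⁹ / (0.11) = 5.1×10⁻⁸
s = 1.2×10⁻³ M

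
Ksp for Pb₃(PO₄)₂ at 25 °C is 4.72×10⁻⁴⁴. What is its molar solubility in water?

Pb₃(PO₄)₂(s) ⇌ 3 Pb²⁺(aq) + 2 PO₄³⁻(aq)
Let s be the molar solubility. Then [Pb²⁺] = 3s and [PO₄³⁻] = 2s.
Ksp = [Pb²⁺]^3[PO₄³⁻]^2 = (3s)^3 · (2s)^2 = 108s^5
108s^5 = 4.72×10⁻⁴⁴  ⇒  s^5 = 4.37×10⁻⁴⁶
s = 8.47×10⁻¹⁰ mol L⁻¹

8.47×10⁻¹⁰ M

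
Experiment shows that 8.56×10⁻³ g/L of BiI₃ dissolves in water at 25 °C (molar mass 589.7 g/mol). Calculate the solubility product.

Ksp = 1.20×10⁻¹⁸

Convert to molarity: s = 8.56×10⁻³ / 589.7 = 1.4516×10⁻⁵ mol/L
BiI₃(s) ⇌ Bi³⁺(aq) + 3 I⁻(aq)
If s mol/L of BiI₃ dissolves, [Bi³⁺] = s and [I⁻] = 3s.
Ksp = [Bi³⁺][I⁻]^3 = s · (3s)^3 = 27s^4
Ksp = 27 × (1.4516×10⁻⁵)^4 = 1.20×10⁻¹⁸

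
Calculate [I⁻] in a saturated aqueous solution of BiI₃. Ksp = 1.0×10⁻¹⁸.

BiI₃(s) ⇌ Bi³⁺(aq) + 3 I⁻(aq)
With molar solubility s: [Bi³⁺] = s, [I⁻] = 3s.
Ksp = [Bi³⁺][I⁻]^3 = s · (3s)^3 = 27s^4 = 1.0×10⁻¹⁸
s = 1.4×10⁻⁵ M
[I⁻] = 3s = 4.2×10⁻⁵ M

4.2×10⁻⁵ M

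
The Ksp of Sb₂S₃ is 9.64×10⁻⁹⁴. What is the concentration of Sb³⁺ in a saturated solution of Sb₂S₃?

Sb₂S₃(s) ⇌ 2 Sb³⁺(aq) + 3 S²⁻(aq)
With molar solubility s: [Sb³⁺] = 2s, [S²⁻] = 3s.
Ksp = [Sb³⁺]^2[S²⁻]^3 = (2s)^2 · (3s)^3 = 108s^5 = 9.64×10⁻⁹⁴
s = 9.78×10⁻²⁰ M
[Sb³⁺] = 2s = 1.96×10⁻¹⁹ M

1.96×10⁻¹⁹ M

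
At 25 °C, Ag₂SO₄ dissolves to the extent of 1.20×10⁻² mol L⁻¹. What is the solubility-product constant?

Ksp = 6.91×10⁻⁶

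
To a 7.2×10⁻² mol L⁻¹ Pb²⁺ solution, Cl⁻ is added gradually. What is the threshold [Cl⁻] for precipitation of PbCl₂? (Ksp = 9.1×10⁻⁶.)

1.1×10⁻² M

Each salt precipitates once Q = Ksp for that salt.
PbCl₂(s) ⇌ Pb²⁺(aq) + 2 Cl⁻(aq)
Ksp = [Pb²⁺][Cl⁻]^2 = [Cl⁻]^2(7.2×10⁻²)
[Cl⁻]^2 = 9.1×10⁻⁶ / (7.2×10⁻²) = 1.3×10⁻⁴
[Cl⁻] = 1.1×10⁻² mol L⁻¹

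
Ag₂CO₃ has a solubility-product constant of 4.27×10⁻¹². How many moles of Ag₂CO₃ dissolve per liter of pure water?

Ag₂CO₃(s) ⇌ 2 Ag⁺(aq) + CO₃²⁻(aq)
If s mol/L of Ag₂CO₃ dissolves, [Ag⁺] = 2s and [CO₃²⁻] = s.
Ksp = [Ag⁺]^2[CO₃²⁻] = (2s)^2 · s = 4s^3
4s^3 = 4.27×10⁻¹²  ⇒  s^3 = 1.07×10⁻¹²
s = 1.02×10⁻⁴ M

1.02×10⁻⁴ M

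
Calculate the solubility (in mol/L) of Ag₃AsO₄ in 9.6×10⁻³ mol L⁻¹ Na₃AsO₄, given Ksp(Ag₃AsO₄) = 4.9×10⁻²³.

5.7×10⁻⁸ M

Ag₃AsO₄(s) ⇌ 3 Ag⁺(aq) + AsO₄³⁻(aq)
With AsO₄³⁻ already at 9.6×10⁻³ mol L⁻¹ and s small, take [AsO₄³⁻] ≈ 9.6×10⁻³ mol L⁻¹ and [Ag⁺] = 3s.
Ksp = [Ag⁺]^3[AsO₄³⁻] = (3s)^3(9.6×10⁻³)
(3s)^3 = 4.9×10⁻²³ / (9.6×10⁻³) = 5.1×10⁻²¹
s = 5.7×10⁻⁸ mol L⁻¹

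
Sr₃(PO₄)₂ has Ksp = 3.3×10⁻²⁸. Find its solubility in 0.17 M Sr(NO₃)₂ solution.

1.3×10⁻¹³ M

Sr₃(PO₄)₂(s) ⇌ 3 Sr²⁺(aq) + 2 PO₄³⁻(aq)
With Sr²⁺ already at 0.17 M and s small, take [Sr²⁺] ≈ 0.17 M and [PO₄³⁻] = 2s.
Ksp = [Sr²⁺]^3[PO₄³⁻]^2 = (0.17)^3(2s)^2
(2s)^2 = 3.3×10⁻²⁸ / (0.17)^3 = 6.7×10⁻²⁶
s = 1.3×10⁻¹³ M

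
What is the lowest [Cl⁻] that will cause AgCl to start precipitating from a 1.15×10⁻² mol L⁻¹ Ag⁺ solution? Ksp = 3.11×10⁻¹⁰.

Precipitation begins when Q = Ksp.
AgCl(s) ⇌ Ag⁺(aq) + Cl⁻(aq)
Ksp = [Ag⁺][Cl⁻] = [Cl⁻](1.15×10⁻²)
[Cl⁻] = 3.11×10⁻¹⁰ / (1.15×10⁻²) = 2.70×10⁻⁸
[Cl⁻] = 2.70×10⁻⁸ mol L⁻¹

2.70×10⁻⁸ M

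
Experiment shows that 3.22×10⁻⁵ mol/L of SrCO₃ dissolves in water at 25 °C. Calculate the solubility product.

SrCO₃(s) ⇌ Sr²⁺(aq) + CO₃²⁻(aq)
Let s be the molar solubility. Then [Sr²⁺] = s and [CO₃²⁻] = s.
Ksp = [Sr²⁺][CO₃²⁻] = s · s = s^2
Ksp = (3.22×10⁻⁵)^2 = 1.04×10⁻⁹

Ksp = 1.04×10⁻⁹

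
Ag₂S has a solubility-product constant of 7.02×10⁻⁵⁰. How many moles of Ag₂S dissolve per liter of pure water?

Ag₂S(s) ⇌ 2 Ag⁺(aq) + S²⁻(aq)
Let s be the molar solubility. Then [Ag⁺] = 2s and [S²⁻] = s.
Ksp = [Ag⁺]^2[S²⁻] = (2s)^2 · s = 4s^3
4s^3 = 7.02×10⁻⁵⁰  ⇒  s^3 = 1.76×10⁻⁵⁰
Taking the 3rd root, s = 2.60×10⁻¹⁷ mol L⁻¹.

2.60×10⁻¹⁷ M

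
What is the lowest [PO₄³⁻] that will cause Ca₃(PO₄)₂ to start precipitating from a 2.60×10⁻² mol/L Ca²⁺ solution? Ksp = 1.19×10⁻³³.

The threshold for precipitation is Q = Ksp.
Ca₃(PO₄)₂(s) ⇌ 3 Ca²⁺(aq) + 2 PO₄³⁻(aq)
Ksp = [Ca²⁺]^3[PO₄³⁻]^2 = [PO₄³⁻]^2(2.60×10⁻²)^3
[PO₄³⁻]^2 = 1.19×10⁻³³ / (2.60×10⁻²)^3 = 6.77×10⁻²⁹
[PO₄³⁻] = 8.23×10⁻¹⁵ mol/L

8.23×10⁻¹⁵ M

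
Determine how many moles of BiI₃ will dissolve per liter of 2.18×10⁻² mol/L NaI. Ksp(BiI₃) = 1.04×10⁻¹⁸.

BiI₃(s) ⇌ Bi³⁺(aq) + 3 I⁻(aq)
I⁻ is already present at 2.18×10⁻² mol/L. If s mol/L of BiI₃ dissolves, [Bi³⁺] = s while [I⁻] ≈ 2.18×10⁻² mol/L.
Ksp = [Bi³⁺][I⁻]^3 = s(2.18×10⁻²)^3
s = 1.04×10⁻¹⁸ / (2.18×10⁻²)^3 = 1.00×10⁻¹³
s = 1.00×10⁻¹³ mol/L

1.00×10⁻¹³ M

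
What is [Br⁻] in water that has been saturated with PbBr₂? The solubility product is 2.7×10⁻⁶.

1.8×10⁻² M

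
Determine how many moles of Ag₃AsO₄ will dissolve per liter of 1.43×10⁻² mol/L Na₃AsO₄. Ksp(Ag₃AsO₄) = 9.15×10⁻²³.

6.19×10⁻⁸ M

Ag₃AsO₄(s) ⇌ 3 Ag⁺(aq) + AsO₄³⁻(aq)
The solution already contains AsO₄³⁻ at 1.43×10⁻² mol/L. Let s be the molar solubility of Ag₃AsO₄.
[AsO₄³⁻] ≈ 1.43×10⁻² mol/L (common ion dominates); [Ag⁺] = 3s.
Ksp = [Ag⁺]^3[AsO₄³⁻] = (3s)^3(1.43×10⁻²)
(3s)^3 = 9.15×10⁻²³ / (1.43×10⁻²) = 6.40×10⁻²¹
s = 6.19×10⁻⁸ mol/L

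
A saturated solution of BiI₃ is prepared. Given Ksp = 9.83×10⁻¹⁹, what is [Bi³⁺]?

BiI₃(s) ⇌ Bi³⁺(aq) + 3 I⁻(aq)
Let s be the molar solubility. Then [Bi³⁺] = s and [I⁻] = 3s.
Ksp = [Bi³⁺][I⁻]^3 = s · (3s)^3 = 27s^4 = 9.83×10⁻¹⁹
s = 1.38×10⁻⁵ mol/L
[Bi³⁺] = s = 1.38×10⁻⁵ mol/L

1.38×10⁻⁵ M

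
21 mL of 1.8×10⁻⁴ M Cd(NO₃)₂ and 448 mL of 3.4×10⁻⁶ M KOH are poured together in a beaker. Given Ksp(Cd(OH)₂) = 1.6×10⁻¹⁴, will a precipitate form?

After mixing, V = 21 mL + 448 mL = 469 mL.
[Cd²⁺] = (1.8×10⁻⁴)(21)/469 = 8.1×10⁻⁶ M
[OH⁻] = (3.4×10⁻⁶)(448)/469 = 3.2×10⁻⁶ M
Q = [Cd²⁺][OH⁻]^2 = 8.5×10⁻¹⁷
Q < Ksp (8.5×10⁻¹⁷ vs 1.6×10⁻¹⁴); the solution remains unsaturated and no precipitate forms.

No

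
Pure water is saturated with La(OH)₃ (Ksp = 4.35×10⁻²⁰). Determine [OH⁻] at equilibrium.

1.90×10⁻⁵ M

La(OH)₃(s) ⇌ La³⁺(aq) + 3 OH⁻(aq)
Let s be the molar solubility. Then [La³⁺] = s and [OH⁻] = 3s.
Ksp = [La³⁺][OH⁻]^3 = s · (3s)^3 = 27s^4 = 4.35×10⁻²⁰
s = 6.34×10⁻⁶ mol L⁻¹
[OH⁻] = 3s = 1.90×10⁻⁵ mol L⁻¹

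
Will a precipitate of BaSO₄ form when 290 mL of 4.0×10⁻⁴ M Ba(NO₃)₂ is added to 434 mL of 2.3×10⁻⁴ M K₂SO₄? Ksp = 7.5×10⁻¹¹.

Yes

After mixing, V = 290 mL + 434 mL = 724 mL.
[Ba²⁺] = (4.0×10⁻⁴)(290)/724 = 1.6×10⁻⁴ M
[SO₄²⁻] = (2.3×10⁻⁴)(434)/724 = 1.4×10⁻⁴ M
Q = [Ba²⁺][SO₄²⁻] = 2.2×10⁻⁸
Q = 2.2×10⁻⁸ > Ksp = 7.5×10⁻¹¹, so the solution is supersaturated and BaSO₄ precipitates.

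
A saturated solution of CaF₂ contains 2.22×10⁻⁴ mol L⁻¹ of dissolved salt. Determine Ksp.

CaF₂(s) ⇌ Ca²⁺(aq) + 2 F⁻(aq)
Let s be the molar solubility. Then [Ca²⁺] = s and [F⁻] = 2s.
Ksp = [Ca²⁺][F⁻]^2 = s · (2s)^2 = 4s^3
Ksp = 4 × (2.22×10⁻⁴)^3 = 4.38×10⁻¹¹

Ksp = 4.38×10⁻¹¹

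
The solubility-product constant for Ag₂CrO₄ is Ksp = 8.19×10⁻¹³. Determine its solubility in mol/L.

5.89×10⁻⁵ M

Ag₂CrO₄(s) ⇌ 2 Ag⁺(aq) + CrO₄²⁻(aq)
Call the molar solubility s, so that [Ag⁺] = 2s and [CrO₄²⁻] = s.
Ksp = [Ag⁺]^2[CrO₄²⁻] = (2s)^2 · s = 4s^3
4s^3 = 8.19×10⁻¹³  ⇒  s^3 = 2.05×10⁻¹³
s = (2.05×10⁻¹³)^(1/3) = 5.89×10⁻⁵ mol L⁻¹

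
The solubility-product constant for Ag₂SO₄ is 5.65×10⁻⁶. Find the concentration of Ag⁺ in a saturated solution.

Ag₂SO₄(s) ⇌ 2 Ag⁺(aq) + SO₄²⁻(aq)
Call the molar solubility s, so that [Ag⁺] = 2s and [SO₄²⁻] = s.
Ksp = [Ag⁺]^2[SO₄²⁻] = (2s)^2 · s = 4s^3 = 5.65×10⁻⁶
s = 1.12×10⁻² M
[Ag⁺] = 2s = 2.24×10⁻² M

2.24×10⁻² M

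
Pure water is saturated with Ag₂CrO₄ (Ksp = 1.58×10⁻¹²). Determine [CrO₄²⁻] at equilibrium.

7.34×10⁻⁵ M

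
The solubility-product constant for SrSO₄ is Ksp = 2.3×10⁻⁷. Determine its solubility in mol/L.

4.8×10⁻⁴ M

SrSO₄(s) ⇌ Sr²⁺(aq) + SO₄²⁻(aq)
For each mole of SrSO₄ that dissolves per liter, [Sr²⁺] = s and [SO₄²⁻] = s; let s denote this solubility.
Ksp = [Sr²⁺][SO₄²⁻] = s · s = s^2
s^2 = 2.3×10⁻⁷
Taking the 2nd root, s = 4.8×10⁻⁴ mol L⁻¹.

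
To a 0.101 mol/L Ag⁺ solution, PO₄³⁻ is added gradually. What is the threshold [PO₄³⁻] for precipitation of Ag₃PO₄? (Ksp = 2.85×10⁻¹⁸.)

2.77×10⁻¹⁵ M

Precipitation of each salt begins when its ion product equals Ksp.
Ag₃PO₄(s) ⇌ 3 Ag⁺(aq) + PO₄³⁻(aq)
Ksp = [Ag⁺]^3[PO₄³⁻] = [PO₄³⁻](0.101)^3
[PO₄³⁻] = 2.85×10⁻¹⁸ / (0.101)^3 = 2.77×10⁻¹⁵
[PO₄³⁻] = 2.77×10⁻¹⁵ mol/L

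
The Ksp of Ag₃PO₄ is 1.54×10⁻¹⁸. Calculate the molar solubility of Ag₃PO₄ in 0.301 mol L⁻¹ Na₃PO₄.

5.74×10⁻⁷ M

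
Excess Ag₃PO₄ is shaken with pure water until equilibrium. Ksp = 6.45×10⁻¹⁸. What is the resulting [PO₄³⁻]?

Ag₃PO₄(s) ⇌ 3 Ag⁺(aq) + PO₄³⁻(aq)
With molar solubility s: [Ag⁺] = 3s, [PO₄³⁻] = s.
Ksp = [Ag⁺]^3[PO₄³⁻] = (3s)^3 · s = 27s^4 = 6.45×10⁻¹⁸
s = 2.21×10⁻⁵ mol L⁻¹
[PO₄³⁻] = s = 2.21×10⁻⁵ mol L⁻¹

2.21×10⁻⁵ M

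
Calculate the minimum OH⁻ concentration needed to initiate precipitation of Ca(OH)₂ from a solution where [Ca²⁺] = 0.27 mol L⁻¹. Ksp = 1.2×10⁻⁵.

Each salt precipitates once Q = Ksp for that salt.
Ca(OH)₂(s) ⇌ Ca²⁺(aq) + 2 OH⁻(aq)
Ksp = [Ca²⁺][OH⁻]^2 = [OH⁻]^2(0.27)
[OH⁻]^2 = 1.2×10⁻⁵ / (0.27) = 4.4×10⁻⁵
[OH⁻] = 6.7×10⁻³ mol L⁻¹

6.7×10⁻³ M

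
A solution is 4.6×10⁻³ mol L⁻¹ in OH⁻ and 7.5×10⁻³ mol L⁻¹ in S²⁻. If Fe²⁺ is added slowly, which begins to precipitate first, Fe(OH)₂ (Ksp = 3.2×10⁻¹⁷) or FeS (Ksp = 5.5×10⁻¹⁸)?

Precipitation of each salt begins when its ion product equals Ksp.
For Fe(OH)₂: [Fe²⁺] = (Ksp/[OH⁻]^2) = 1.5×10⁻¹² mol L⁻¹
For FeS: [Fe²⁺] = (Ksp/[S²⁻]) = 7.3×10⁻¹⁶ mol L⁻¹
The smaller threshold [Fe²⁺] is reached first, so FeS precipitates first.

FeS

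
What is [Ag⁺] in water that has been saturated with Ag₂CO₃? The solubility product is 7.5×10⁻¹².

Ag₂CO₃(s) ⇌ 2 Ag⁺(aq) + CO₃²⁻(aq)
Let s be the molar solubility. Then [Ag⁺] = 2s and [CO₃²⁻] = s.
Ksp = [Ag⁺]^2[CO₃²⁻] = (2s)^2 · s = 4s^3 = 7.5×10⁻¹²
s = 1.2×10⁻⁴ M
[Ag⁺] = 2s = 2.5×10⁻⁴ M

2.5×10⁻⁴ M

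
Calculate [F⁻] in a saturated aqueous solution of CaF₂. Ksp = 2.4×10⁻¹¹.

3.6×10⁻⁴ M

CaF₂(s) ⇌ Ca²⁺(aq) + 2 F⁻(aq)
Let s be the molar solubility. Then [Ca²⁺] = s and [F⁻] = 2s.
Ksp = [Ca²⁺][F⁻]^2 = s · (2s)^2 = 4s^3 = 2.4×10⁻¹¹
s = 1.8×10⁻⁴ M
[F⁻] = 2s = 3.6×10⁻⁴ M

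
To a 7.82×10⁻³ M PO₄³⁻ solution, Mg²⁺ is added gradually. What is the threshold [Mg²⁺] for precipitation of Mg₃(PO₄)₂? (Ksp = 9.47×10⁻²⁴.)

5.37×10⁻⁷ M

Each salt precipitates once Q = Ksp for that salt.
Mg₃(PO₄)₂(s) ⇌ 3 Mg²⁺(aq) + 2 PO₄³⁻(aq)
Ksp = [Mg²⁺]^3[PO₄³⁻]^2 = [Mg²⁺]^3(7.82×10⁻³)^2
[Mg²⁺]^3 = 9.47×10⁻²⁴ / (7.82×10⁻³)^2 = 1.55×10⁻¹⁹
[Mg²⁺] = 5.37×10⁻⁷ M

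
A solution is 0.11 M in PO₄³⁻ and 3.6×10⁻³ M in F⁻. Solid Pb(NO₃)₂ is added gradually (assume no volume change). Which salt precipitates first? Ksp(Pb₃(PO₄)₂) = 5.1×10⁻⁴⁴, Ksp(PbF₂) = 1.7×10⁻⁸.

Pb₃(PO₄)₂

Each salt precipitates once Q = Ksp for that salt.
For Pb₃(PO₄)₂: [Pb²⁺] = (Ksp/[PO₄³⁻]^2)^(1/3) = 1.6×10⁻¹⁴ M
For PbF₂: [Pb²⁺] = (Ksp/[F⁻]^2) = 1.3×10⁻³ M
Since Pb₃(PO₄)₂ needs less Pb²⁺ to reach saturation, it precipitates first.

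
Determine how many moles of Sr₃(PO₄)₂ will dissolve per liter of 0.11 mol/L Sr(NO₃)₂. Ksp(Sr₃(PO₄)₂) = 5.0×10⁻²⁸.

Sr₃(PO₄)₂(s) ⇌ 3 Sr²⁺(aq) + 2 PO₄³⁻(aq)
Sr²⁺ is already present at 0.11 mol/L. If s mol/L of Sr₃(PO₄)₂ dissolves, [PO₄³⁻] = 2s while [Sr²⁺] ≈ 0.11 mol/L.
Ksp = [Sr²⁺]^3[PO₄³⁻]^2 = (0.11)^3(2s)^2
(2s)^2 = 5.0×10⁻²⁸ / (0.11)^3 = 3.8×10⁻²⁵
s = 3.1×10⁻¹³ mol/L

3.1×10⁻¹³ M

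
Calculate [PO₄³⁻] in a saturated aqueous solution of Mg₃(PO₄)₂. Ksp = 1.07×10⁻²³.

Mg₃(PO₄)₂(s) ⇌ 3 Mg²⁺(aq) + 2 PO₄³⁻(aq)
Call the molar solubility s, so that [Mg²⁺] = 3s and [PO₄³⁻] = 2s.
Ksp = [Mg²⁺]^3[PO₄³⁻]^2 = (3s)^3 · (2s)^2 = 108s^5 = 1.07×10⁻²³
s = 9.98×10⁻⁶ mol/L
[PO₄³⁻] = 2s = 2.00×10⁻⁵ mol/L

2.00×10⁻⁵ M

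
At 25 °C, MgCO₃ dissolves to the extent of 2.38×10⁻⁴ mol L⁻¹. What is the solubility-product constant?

Ksp = 5.66×10⁻⁸

MgCO₃(s) ⇌ Mg²⁺(aq) + CO₃²⁻(aq)
With molar solubility s: [Mg²⁺] = s, [CO₃²⁻] = s.
Ksp = [Mg²⁺][CO₃²⁻] = s · s = s^2
Ksp = (2.38×10⁻⁴)^2 = 5.66×10⁻⁸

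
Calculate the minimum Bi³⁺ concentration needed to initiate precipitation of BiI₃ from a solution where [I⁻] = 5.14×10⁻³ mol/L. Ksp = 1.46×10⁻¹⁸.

1.08×10⁻¹¹ M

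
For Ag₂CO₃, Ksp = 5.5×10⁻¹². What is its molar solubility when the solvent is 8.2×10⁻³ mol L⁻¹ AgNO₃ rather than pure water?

Ag₂CO₃(s) ⇌ 2 Ag⁺(aq) + CO₃²⁻(aq)
The solution already contains Ag⁺ at 8.2×10⁻³ mol L⁻¹. Let s be the molar solubility of Ag₂CO₃.
[Ag⁺] ≈ 8.2×10⁻³ mol L⁻¹ (common ion dominates); [CO₃²⁻] = s.
Ksp = [Ag⁺]^2[CO₃²⁻] = (8.2×10⁻³)^2s
s = 5.5×10⁻¹² / (8.2×10⁻³)^2 = 8.2×10⁻⁸
s = 8.2×10⁻⁸ mol L⁻¹

8.2×10⁻⁸ M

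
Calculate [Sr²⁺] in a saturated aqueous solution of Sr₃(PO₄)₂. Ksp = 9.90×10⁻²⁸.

Sr₃(PO₄)₂(s) ⇌ 3 Sr²⁺(aq) + 2 PO₄³⁻(aq)
If s mol/L of Sr₃(PO₄)₂ dissolves, [Sr²⁺] = 3s and [PO₄³⁻] = 2s.
Ksp = [Sr²⁺]^3[PO₄³⁻]^2 = (3s)^3 · (2s)^2 = 108s^5 = 9.90×10⁻²⁸
s = 1.56×10⁻⁶ mol L⁻¹
[Sr²⁺] = 3s = 4.67×10⁻⁶ mol L⁻¹

4.67×10⁻⁶ M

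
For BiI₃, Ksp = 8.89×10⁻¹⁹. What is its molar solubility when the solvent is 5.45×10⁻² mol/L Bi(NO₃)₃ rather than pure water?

BiI₃(s) ⇌ Bi³⁺(aq) + 3 I⁻(aq)
Bi³⁺ is already present at 5.45×10⁻² mol/L. If s mol/L of BiI₃ dissolves, [I⁻] = 3s while [Bi³⁺] ≈ 5.45×10⁻² mol/L.
Ksp = [Bi³⁺][I⁻]^3 = (5.45×10⁻²)(3s)^3
(3s)^3 = 8.89×10⁻¹⁹ / (5.45×10⁻²) = 1.63×10⁻¹⁷
s = 8.45×10⁻⁷ mol/L

8.45×10⁻⁷ M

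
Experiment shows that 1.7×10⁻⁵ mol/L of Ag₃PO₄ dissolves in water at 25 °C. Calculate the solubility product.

Ksp = 2.3×10⁻¹⁸

Ag₃PO₄(s) ⇌ 3 Ag⁺(aq) + PO₄³⁻(aq)
Let s be the molar solubility. Then [Ag⁺] = 3s and [PO₄³⁻] = s.
Ksp = [Ag⁺]^3[PO₄³⁻] = (3s)^3 · s = 27s^4
Ksp = 27 × (1.7×10⁻⁵)^4 = 2.3×10⁻¹⁸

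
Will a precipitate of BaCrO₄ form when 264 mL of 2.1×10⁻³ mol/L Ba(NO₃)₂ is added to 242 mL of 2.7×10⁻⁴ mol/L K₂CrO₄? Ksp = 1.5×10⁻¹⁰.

After mixing, V = 264 mL + 242 mL = 506 mL.
[Ba²⁺] = (2.1×10⁻³)(264)/506 = 1.1×10⁻³ mol/L
[CrO₄²⁻] = (2.7×10⁻⁴)(242)/506 = 1.3×10⁻⁴ mol/L
Q = [Ba²⁺][CrO₄²⁻] = 1.4×10⁻⁷
Q = 1.4×10⁻⁷ > Ksp = 1.5×10⁻¹⁰, so the solution is supersaturated and BaCrO₄ precipitates.

Yes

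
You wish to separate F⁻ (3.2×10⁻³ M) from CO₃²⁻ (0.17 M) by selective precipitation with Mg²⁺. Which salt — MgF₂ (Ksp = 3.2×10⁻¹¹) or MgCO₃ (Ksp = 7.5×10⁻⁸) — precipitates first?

MgCO₃

Precipitation begins when Q = Ksp.
For MgF₂: [Mg²⁺] = (Ksp/[F⁻]^2) = 3.1×10⁻⁶ M
For MgCO₃: [Mg²⁺] = (Ksp/[CO₃²⁻]) = 4.4×10⁻⁷ M
MgCO₃ requires the lower [Mg²⁺], so it precipitates first.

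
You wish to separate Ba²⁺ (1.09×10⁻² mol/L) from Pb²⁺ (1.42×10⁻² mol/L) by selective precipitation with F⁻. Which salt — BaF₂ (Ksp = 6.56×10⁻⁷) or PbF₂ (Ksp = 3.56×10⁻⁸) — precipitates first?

PbF₂

The threshold for precipitation is Q = Ksp.
For BaF₂: [F⁻] = (Ksp/[Ba²⁺])^(1/2) = 7.76×10⁻³ mol/L
For PbF₂: [F⁻] = (Ksp/[Pb²⁺])^(1/2) = 1.58×10⁻³ mol/L
Since PbF₂ needs less F⁻ to reach saturation, it precipitates first.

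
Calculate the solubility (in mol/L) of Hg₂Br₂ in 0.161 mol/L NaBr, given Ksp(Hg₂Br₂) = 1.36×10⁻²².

5.25×10⁻²¹ M

Hg₂Br₂(s) ⇌ Hg₂²⁺(aq) + 2 Br⁻(aq)
The solution already contains Br⁻ at 0.161 mol/L. Let s be the molar solubility of Hg₂Br₂.
[Br⁻] ≈ 0.161 mol/L (common ion dominates); [Hg₂²⁺] = s.
Ksp = [Hg₂²⁺][Br⁻]^2 = s(0.161)^2
s = 1.36×10⁻²² / (0.161)^2 = 5.25×10⁻²¹
s = 5.25×10⁻²¹ mol/L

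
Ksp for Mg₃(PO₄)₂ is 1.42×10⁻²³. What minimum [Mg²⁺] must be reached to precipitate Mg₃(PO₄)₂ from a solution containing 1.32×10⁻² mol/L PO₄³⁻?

4.34×10⁻⁷ M

Precipitation of each salt begins when its ion product equals Ksp.
Mg₃(PO₄)₂(s) ⇌ 3 Mg²⁺(aq) + 2 PO₄³⁻(aq)
Ksp = [Mg²⁺]^3[PO₄³⁻]^2 = [Mg²⁺]^3(1.32×10⁻²)^2
[Mg²⁺]^3 = 1.42×10⁻²³ / (1.32×10⁻²)^2 = 8.15×10⁻²⁰
[Mg²⁺] = 4.34×10⁻⁷ mol/L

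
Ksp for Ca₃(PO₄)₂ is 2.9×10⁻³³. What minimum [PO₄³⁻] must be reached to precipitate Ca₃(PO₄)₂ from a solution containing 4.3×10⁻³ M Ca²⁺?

1.9×10⁻¹³ M

Each salt precipitates once Q = Ksp for that salt.
Ca₃(PO₄)₂(s) ⇌ 3 Ca²⁺(aq) + 2 PO₄³⁻(aq)
Ksp = [Ca²⁺]^3[PO₄³⁻]^2 = [PO₄³⁻]^2(4.3×10⁻³)^3
[PO₄³⁻]^2 = 2.9×10⁻³³ / (4.3×10⁻³)^3 = 3.6×10⁻²⁶
[PO₄³⁻] = 1.9×10⁻¹³ M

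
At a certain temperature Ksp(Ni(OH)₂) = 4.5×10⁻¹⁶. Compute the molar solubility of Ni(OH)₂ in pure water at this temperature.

4.8×10⁻⁶ M

Ni(OH)₂(s) ⇌ Ni²⁺(aq) + 2 OH⁻(aq)
If s mol/L of Ni(OH)₂ dissolves, [Ni²⁺] = s and [OH⁻] = 2s.
Ksp = [Ni²⁺][OH⁻]^2 = s · (2s)^2 = 4s^3
4s^3 = 4.5×10⁻¹⁶  ⇒  s^3 = 1.1×10⁻¹⁶
s = 4.8×10⁻⁶ M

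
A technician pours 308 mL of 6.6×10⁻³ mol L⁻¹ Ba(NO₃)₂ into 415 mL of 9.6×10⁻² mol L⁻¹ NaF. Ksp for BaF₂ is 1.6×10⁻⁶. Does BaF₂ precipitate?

The combined volume is 723 mL.
[Ba²⁺] = (6.6×10⁻³)(308)/723 = 2.8×10⁻³ mol L⁻¹
[F⁻] = (9.6×10⁻²)(415)/723 = 5.5×10⁻² mol L⁻¹
Q = [Ba²⁺][F⁻]^2 = 8.5×10⁻⁶
Because Q > Ksp (8.5×10⁻⁶ vs 1.6×10⁻⁶), a precipitate of BaF₂ forms.

Yes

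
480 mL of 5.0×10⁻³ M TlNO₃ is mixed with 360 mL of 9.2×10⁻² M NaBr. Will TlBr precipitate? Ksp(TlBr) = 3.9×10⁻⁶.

The combined volume is 840 mL.
[Tl⁺] = (5.0×10⁻³)(480)/840 = 2.9×10⁻³ M
[Br⁻] = (9.2×10⁻²)(360)/840 = 3.9×10⁻² M
Q = [Tl⁺][Br⁻] = 1.1×10⁻⁴
Q = 1.1×10⁻⁴ > Ksp = 3.9×10⁻⁶, so the solution is supersaturated and TlBr precipitates.

Yes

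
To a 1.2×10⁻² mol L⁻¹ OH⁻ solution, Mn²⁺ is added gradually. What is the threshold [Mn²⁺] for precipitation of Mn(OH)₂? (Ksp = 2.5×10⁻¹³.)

1.7×10⁻⁹ M

A salt starts to precipitate once the ion product Q reaches its Ksp.
Mn(OH)₂(s) ⇌ Mn²⁺(aq) + 2 OH⁻(aq)
Ksp = [Mn²⁺][OH⁻]^2 = [Mn²⁺](1.2×10⁻²)^2
[Mn²⁺] = 2.5×10⁻¹³ / (1.2×10⁻²)^2 = 1.7×10⁻⁹
[Mn²⁺] = 1.7×10⁻⁹ mol L⁻¹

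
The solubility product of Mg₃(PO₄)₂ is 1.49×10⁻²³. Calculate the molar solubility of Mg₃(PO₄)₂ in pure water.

1.07×10⁻⁵ M

Mg₃(PO₄)₂(s) ⇌ 3 Mg²⁺(aq) + 2 PO₄³⁻(aq)
If s mol/L of Mg₃(PO₄)₂ dissolves, [Mg²⁺] = 3s and [PO₄³⁻] = 2s.
Ksp = [Mg²⁺]^3[PO₄³⁻]^2 = (3s)^3 · (2s)^2 = 108s^5
108s^5 = 1.49×10⁻²³  ⇒  s^5 = 1.38×10⁻²⁵
s = 1.07×10⁻⁵ M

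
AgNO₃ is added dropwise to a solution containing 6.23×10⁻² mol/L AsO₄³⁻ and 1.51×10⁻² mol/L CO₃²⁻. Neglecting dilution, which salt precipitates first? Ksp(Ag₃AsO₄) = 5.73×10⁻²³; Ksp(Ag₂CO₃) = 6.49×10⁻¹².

Each salt precipitates once Q = Ksp for that salt.
For Ag₃AsO₄: [Ag⁺] = (Ksp/[AsO₄³⁻])^(1/3) = 9.72×10⁻⁸ mol/L
For Ag₂CO₃: [Ag⁺] = (Ksp/[CO₃²⁻])^(1/2) = 2.07×10⁻⁵ mol/L
Ag₃AsO₄ requires the lower [Ag⁺], so it precipitates first.

Ag₃AsO₄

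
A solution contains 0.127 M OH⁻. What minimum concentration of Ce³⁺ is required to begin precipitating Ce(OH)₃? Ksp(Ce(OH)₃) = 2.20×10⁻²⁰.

Precipitation begins when Q = Ksp.
Ce(OH)₃(s) ⇌ Ce³⁺(aq) + 3 OH⁻(aq)
Ksp = [Ce³⁺][OH⁻]^3 = [Ce³⁺](0.127)^3
[Ce³⁺] = 2.20×10⁻²⁰ / (0.127)^3 = 1.07×10⁻¹⁷
[Ce³⁺] = 1.07×10⁻¹⁷ M

1.07×10⁻¹⁷ M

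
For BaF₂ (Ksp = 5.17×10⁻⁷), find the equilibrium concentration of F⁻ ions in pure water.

BaF₂(s) ⇌ Ba²⁺(aq) + 2 F⁻(aq)
With molar solubility s: [Ba²⁺] = s, [F⁻] = 2s.
Ksp = [Ba²⁺][F⁻]^2 = s · (2s)^2 = 4s^3 = 5.17×10⁻⁷
s = 5.06×10⁻³ mol/L
[F⁻] = 2s = 1.01×10⁻² mol/L

1.01×10⁻² M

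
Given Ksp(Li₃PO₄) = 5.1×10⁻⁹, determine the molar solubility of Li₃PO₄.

3.7×10⁻³ M

Li₃PO₄(s) ⇌ 3 Li⁺(aq) + PO₄³⁻(aq)
With molar solubility s: [Li⁺] = 3s, [PO₄³⁻] = s.
Ksp = [Li⁺]^3[PO₄³⁻] = (3s)^3 · s = 27s^4
27s^4 = 5.1×10⁻⁹  ⇒  s^4 = 1.9×10⁻¹⁰
s = (1.9×10⁻¹⁰)^(1/4) = 3.7×10⁻³ M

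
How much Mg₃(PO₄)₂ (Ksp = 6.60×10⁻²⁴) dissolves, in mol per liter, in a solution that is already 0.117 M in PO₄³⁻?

Mg₃(PO₄)₂(s) ⇌ 3 Mg²⁺(aq) + 2 PO₄³⁻(aq)
The solution already contains PO₄³⁻ at 0.117 M. Let s be the molar solubility of Mg₃(PO₄)₂.
[PO₄³⁻] ≈ 0.117 M (common ion dominates); [Mg²⁺] = 3s.
Ksp = [Mg²⁺]^3[PO₄³⁻]^2 = (3s)^3(0.117)^2
(3s)^3 = 6.60×10⁻²⁴ / (0.117)^2 = 4.82×10⁻²²
s = 2.61×10⁻⁸ M

2.61×10⁻⁸ M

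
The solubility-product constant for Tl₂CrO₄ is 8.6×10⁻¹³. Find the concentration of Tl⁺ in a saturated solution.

1.2×10⁻⁴ M

Tl₂CrO₄(s) ⇌ 2 Tl⁺(aq) + CrO₄²⁻(aq)
Call the molar solubility s, so that [Tl⁺] = 2s and [CrO₄²⁻] = s.
Ksp = [Tl⁺]^2[CrO₄²⁻] = (2s)^2 · s = 4s^3 = 8.6×10⁻¹³
s = 6.0×10⁻⁵ mol/L
[Tl⁺] = 2s = 1.2×10⁻⁴ mol/L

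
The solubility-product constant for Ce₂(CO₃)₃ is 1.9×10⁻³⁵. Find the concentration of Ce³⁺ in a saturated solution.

8.9×10⁻⁸ M

Ce₂(CO₃)₃(s) ⇌ 2 Ce³⁺(aq) + 3 CO₃²⁻(aq)
Call the molar solubility s, so that [Ce³⁺] = 2s and [CO₃²⁻] = 3s.
Ksp = [Ce³⁺]^2[CO₃²⁻]^3 = (2s)^2 · (3s)^3 = 108s^5 = 1.9×10⁻³⁵
s = 4.5×10⁻⁸ M
[Ce³⁺] = 2s = 8.9×10⁻⁸ M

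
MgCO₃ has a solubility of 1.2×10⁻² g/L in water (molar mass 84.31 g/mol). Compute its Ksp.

Molar solubility s = (1.2×10⁻² g/L) / (84.31 g/mol) = 1.423×10⁻⁴ mol/L
MgCO₃(s) ⇌ Mg²⁺(aq) + CO₃²⁻(aq)
If s mol/L of MgCO₃ dissolves, [Mg²⁺] = s and [CO₃²⁻] = s.
Ksp = [Mg²⁺][CO₃²⁻] = s · s = s^2
Ksp = (1.423×10⁻⁴)^2 = 2.0×10⁻⁸

Ksp = 2.0×10⁻⁸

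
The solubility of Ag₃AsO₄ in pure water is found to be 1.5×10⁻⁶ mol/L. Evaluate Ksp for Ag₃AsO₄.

Ag₃AsO₄(s) ⇌ 3 Ag⁺(aq) + AsO₄³⁻(aq)
If s mol/L of Ag₃AsO₄ dissolves, [Ag⁺] = 3s and [AsO₄³⁻] = s.
Ksp = [Ag⁺]^3[AsO₄³⁻] = (3s)^3 · s = 27s^4
Ksp = 27 × (1.5×10⁻⁶)^4 = 1.4×10⁻²²

Ksp = 1.4×10⁻²²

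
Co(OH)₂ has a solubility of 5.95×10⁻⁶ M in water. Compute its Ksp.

Co(OH)₂(s) ⇌ Co²⁺(aq) + 2 OH⁻(aq)
If s mol/L of Co(OH)₂ dissolves, [Co²⁺] = s and [OH⁻] = 2s.
Ksp = [Co²⁺][OH⁻]^2 = s · (2s)^2 = 4s^3
Ksp = 4 × (5.95×10⁻⁶)^3 = 8.43×10⁻¹⁶

Ksp = 8.43×10⁻¹⁶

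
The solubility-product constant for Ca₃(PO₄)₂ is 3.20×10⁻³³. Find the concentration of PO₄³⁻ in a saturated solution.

Ca₃(PO₄)₂(s) ⇌ 3 Ca²⁺(aq) + 2 PO₄³⁻(aq)
If s mol/L of Ca₃(PO₄)₂ dissolves, [Ca²⁺] = 3s and [PO₄³⁻] = 2s.
Ksp = [Ca²⁺]^3[PO₄³⁻]^2 = (3s)^3 · (2s)^2 = 108s^5 = 3.20×10⁻³³
s = 1.24×10⁻⁷ mol/L
[PO₄³⁻] = 2s = 2.49×10⁻⁷ mol/L

2.49×10⁻⁷ M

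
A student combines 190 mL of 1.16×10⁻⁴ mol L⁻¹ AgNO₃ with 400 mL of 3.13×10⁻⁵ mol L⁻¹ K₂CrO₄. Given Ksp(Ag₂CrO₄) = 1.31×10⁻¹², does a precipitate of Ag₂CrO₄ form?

The combined volume is 590 mL.
[Ag⁺] = (1.16×10⁻⁴)(190)/590 = 3.74×10⁻⁵ mol L⁻¹
[CrO₄²⁻] = (3.13×10⁻⁵)(400)/590 = 2.12×10⁻⁵ mol L⁻¹
Q = [Ag⁺]^2[CrO₄²⁻] = 2.96×10⁻¹⁴
Q < Ksp (2.96×10⁻¹⁴ vs 1.31×10⁻¹²); the solution remains unsaturated and no precipitate forms.

No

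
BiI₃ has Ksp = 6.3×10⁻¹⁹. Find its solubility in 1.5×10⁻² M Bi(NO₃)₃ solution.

BiI₃(s) ⇌ Bi³⁺(aq) + 3 I⁻(aq)
Bi³⁺ is already present at 1.5×10⁻² M. If s mol/L of BiI₃ dissolves, [I⁻] = 3s while [Bi³⁺] ≈ 1.5×10⁻² M.
Ksp = [Bi³⁺][I⁻]^3 = (1.5×10⁻²)(3s)^3
(3s)^3 = 6.3×10⁻¹⁹ / (1.5×10⁻²) = 4.2×10⁻¹⁷
s = 1.2×10⁻⁶ M

1.2×10⁻⁶ M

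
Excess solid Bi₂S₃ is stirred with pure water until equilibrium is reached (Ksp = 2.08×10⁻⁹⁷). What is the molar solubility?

1.81×10⁻²⁰ M

Bi₂S₃(s) ⇌ 2 Bi³⁺(aq) + 3 S²⁻(aq)
If s mol/L of Bi₂S₃ dissolves, [Bi³⁺] = 2s and [S²⁻] = 3s.
Ksp = [Bi³⁺]^2[S²⁻]^3 = (2s)^2 · (3s)^3 = 108s^5
108s^5 = 2.08×10⁻⁹⁷  ⇒  s^5 = 1.93×10⁻⁹⁹
s = 1.81×10⁻²⁰ mol/L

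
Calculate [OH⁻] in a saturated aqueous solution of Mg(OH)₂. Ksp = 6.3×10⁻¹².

Mg(OH)₂(s) ⇌ Mg²⁺(aq) + 2 OH⁻(aq)
Call the molar solubility s, so that [Mg²⁺] = s and [OH⁻] = 2s.
Ksp = [Mg²⁺][OH⁻]^2 = s · (2s)^2 = 4s^3 = 6.3×10⁻¹²
s = 1.2×10⁻⁴ mol/L
[OH⁻] = 2s = 2.3×10⁻⁴ mol/L

2.3×10⁻⁴ M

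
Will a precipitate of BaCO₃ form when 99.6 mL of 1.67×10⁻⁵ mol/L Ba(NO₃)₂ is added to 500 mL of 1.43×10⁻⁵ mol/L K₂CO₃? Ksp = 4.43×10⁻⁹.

The combined volume is 599.6 mL.
[Ba²⁺] = (1.67×10⁻⁵)(99.6)/599.6 = 2.77×10⁻⁶ mol/L
[CO₃²⁻] = (1.43×10⁻⁵)(500)/599.6 = 1.19×10⁻⁵ mol/L
Q = [Ba²⁺][CO₃²⁻] = 3.31×10⁻¹¹
Since Q (3.31×10⁻¹¹) is less than Ksp (4.43×10⁻⁹), no BaCO₃ precipitates.

No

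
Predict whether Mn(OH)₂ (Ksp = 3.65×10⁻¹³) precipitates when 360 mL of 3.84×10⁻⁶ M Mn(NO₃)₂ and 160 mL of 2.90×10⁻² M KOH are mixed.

The combined volume is 520 mL.
[Mn²⁺] = (3.84×10⁻⁶)(360)/520 = 2.66×10⁻⁶ M
[OH⁻] = (2.90×10⁻²)(160)/520 = 8.92×10⁻³ M
Q = [Mn²⁺][OH⁻]^2 = 2.12×10⁻¹⁰
Q = 2.12×10⁻¹⁰ > Ksp = 3.65×10⁻¹³, so the solution is supersaturated and Mn(OH)₂ precipitates.

Yes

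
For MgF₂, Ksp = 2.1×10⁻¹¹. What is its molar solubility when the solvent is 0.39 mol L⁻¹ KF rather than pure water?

1.4×10⁻¹⁰ M

MgF₂(s) ⇌ Mg²⁺(aq) + 2 F⁻(aq)
The solution already contains F⁻ at 0.39 mol L⁻¹. Let s be the molar solubility of MgF₂.
[F⁻] ≈ 0.39 mol L⁻¹ (common ion dominates); [Mg²⁺] = s.
Ksp = [Mg²⁺][F⁻]^2 = s(0.39)^2
s = 2.1×10⁻¹¹ / (0.39)^2 = 1.4×10⁻¹⁰
s = 1.4×10⁻¹⁰ mol L⁻¹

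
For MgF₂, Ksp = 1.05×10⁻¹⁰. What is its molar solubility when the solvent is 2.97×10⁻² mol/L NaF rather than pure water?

1.19×10⁻⁷ M

MgF₂(s) ⇌ Mg²⁺(aq) + 2 F⁻(aq)
F⁻ is already present at 2.97×10⁻² mol/L. If s mol/L of MgF₂ dissolves, [Mg²⁺] = s while [F⁻] ≈ 2.97×10⁻² mol/L.
Ksp = [Mg²⁺][F⁻]^2 = s(2.97×10⁻²)^2
s = 1.05×10⁻¹⁰ / (2.97×10⁻²)^2 = 1.19×10⁻⁷
s = 1.19×10⁻⁷ mol/L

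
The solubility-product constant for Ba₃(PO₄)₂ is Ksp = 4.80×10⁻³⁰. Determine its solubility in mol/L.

5.36×10⁻⁷ M

Ba₃(PO₄)₂(s) ⇌ 3 Ba²⁺(aq) + 2 PO₄³⁻(aq)
Call the molar solubility s, so that [Ba²⁺] = 3s and [PO₄³⁻] = 2s.
Ksp = [Ba²⁺]^3[PO₄³⁻]^2 = (3s)^3 · (2s)^2 = 108s^5
108s^5 = 4.80×10⁻³⁰  ⇒  s^5 = 4.44×10⁻³²
s = 5.36×10⁻⁷ mol/L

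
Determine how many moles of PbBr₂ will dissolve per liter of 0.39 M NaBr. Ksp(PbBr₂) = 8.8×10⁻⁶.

PbBr₂(s) ⇌ Pb²⁺(aq) + 2 Br⁻(aq)
Let s be the solubility of PbBr₂ here. The common ion gives [Br⁻] ≈ 0.39 M, and [Pb²⁺] = s.
Ksp = [Pb²⁺][Br⁻]^2 = s(0.39)^2
s = 8.8×10⁻⁶ / (0.39)^2 = 5.8×10⁻⁵
s = 5.8×10⁻⁵ M

5.8×10⁻⁵ M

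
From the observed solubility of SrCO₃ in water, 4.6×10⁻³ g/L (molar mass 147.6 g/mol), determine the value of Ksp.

Molar solubility s = (4.6×10⁻³ g/L) / (147.6 g/mol) = 3.117×10⁻⁵ mol/L
SrCO₃(s) ⇌ Sr²⁺(aq) + CO₃²⁻(aq)
Call the molar solubility s, so that [Sr²⁺] = s and [CO₃²⁻] = s.
Ksp = [Sr²⁺][CO₃²⁻] = s · s = s^2
Ksp = (3.117×10⁻⁵)^2 = 9.7×10⁻¹⁰

Ksp = 9.7×10⁻¹⁰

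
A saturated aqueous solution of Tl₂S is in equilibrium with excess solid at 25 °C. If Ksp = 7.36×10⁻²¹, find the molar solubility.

Tl₂S(s) ⇌ 2 Tl⁺(aq) + S²⁻(aq)
For each mole of Tl₂S that dissolves per liter, [Tl⁺] = 2s and [S²⁻] = s; let s denote this solubility.
Ksp = [Tl⁺]^2[S²⁻] = (2s)^2 · s = 4s^3
4s^3 = 7.36×10⁻²¹  ⇒  s^3 = 1.84×10⁻²¹
s = 1.23×10⁻⁷ mol/L

1.23×10⁻⁷ M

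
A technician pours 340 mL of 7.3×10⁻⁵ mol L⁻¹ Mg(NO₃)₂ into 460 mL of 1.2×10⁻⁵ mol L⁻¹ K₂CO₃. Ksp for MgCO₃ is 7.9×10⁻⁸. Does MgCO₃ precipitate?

No

Total volume after mixing = 340 + 460 = 800 mL.
[Mg²⁺] = (7.3×10⁻⁵)(340)/800 = 3.1×10⁻⁵ mol L⁻¹
[CO₃²⁻] = (1.2×10⁻⁵)(460)/800 = 6.9×10⁻⁶ mol L⁻¹
Q = [Mg²⁺][CO₃²⁻] = 2.1×10⁻¹⁰
Since Q (2.1×10⁻¹⁰) is less than Ksp (7.9×10⁻⁸), no MgCO₃ precipitates.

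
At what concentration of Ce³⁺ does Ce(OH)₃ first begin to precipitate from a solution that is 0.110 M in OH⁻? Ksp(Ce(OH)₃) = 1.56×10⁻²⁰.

1.17×10⁻¹⁷ M

Precipitation of each salt begins when its ion product equals Ksp.
Ce(OH)₃(s) ⇌ Ce³⁺(aq) + 3 OH⁻(aq)
Ksp = [Ce³⁺][OH⁻]^3 = [Ce³⁺](0.110)^3
[Ce³⁺] = 1.56×10⁻²⁰ / (0.110)^3 = 1.17×10⁻¹⁷
[Ce³⁺] = 1.17×10⁻¹⁷ M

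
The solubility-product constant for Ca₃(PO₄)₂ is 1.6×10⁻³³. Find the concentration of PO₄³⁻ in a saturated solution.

Ca₃(PO₄)₂(s) ⇌ 3 Ca²⁺(aq) + 2 PO₄³⁻(aq)
Call the molar solubility s, so that [Ca²⁺] = 3s and [PO₄³⁻] = 2s.
Ksp = [Ca²⁺]^3[PO₄³⁻]^2 = (3s)^3 · (2s)^2 = 108s^5 = 1.6×10⁻³³
s = 1.1×10⁻⁷ M
[PO₄³⁻] = 2s = 2.2×10⁻⁷ M

2.2×10⁻⁷ M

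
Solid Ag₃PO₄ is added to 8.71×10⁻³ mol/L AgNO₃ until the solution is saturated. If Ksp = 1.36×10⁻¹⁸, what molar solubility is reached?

Ag₃PO₄(s) ⇌ 3 Ag⁺(aq) + PO₄³⁻(aq)
Ag⁺ is already present at 8.71×10⁻³ mol/L. If s mol/L of Ag₃PO₄ dissolves, [PO₄³⁻] = s while [Ag⁺] ≈ 8.71×10⁻³ mol/L.
Ksp = [Ag⁺]^3[PO₄³⁻] = (8.71×10⁻³)^3s
s = 1.36×10⁻¹⁸ / (8.71×10⁻³)^3 = 2.06×10⁻¹²
s = 2.06×10⁻¹² mol/L

2.06×10⁻¹² M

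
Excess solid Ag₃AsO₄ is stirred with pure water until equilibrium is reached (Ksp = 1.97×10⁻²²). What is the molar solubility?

Ag₃AsO₄(s) ⇌ 3 Ag⁺(aq) + AsO₄³⁻(aq)
For each mole of Ag₃AsO₄ that dissolves per liter, [Ag⁺] = 3s and [AsO₄³⁻] = s; let s denote this solubility.
Ksp = [Ag⁺]^3[AsO₄³⁻] = (3s)^3 · s = 27s^4
27s^4 = 1.97×10⁻²²  ⇒  s^4 = 7.30×10⁻²⁴
s = (7.30×10⁻²⁴)^(1/4) = 1.64×10⁻⁶ mol/L

1.64×10⁻⁶ M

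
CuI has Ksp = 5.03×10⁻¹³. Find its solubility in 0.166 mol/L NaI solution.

CuI(s) ⇌ Cu⁺(aq) + I⁻(aq)
I⁻ is already present at 0.166 mol/L. If s mol/L of CuI dissolves, [Cu⁺] = s while [I⁻] ≈ 0.166 mol/L.
Ksp = [Cu⁺][I⁻] = s(0.166)
s = 5.03×10⁻¹³ / (0.166) = 3.03×10⁻¹²
s = 3.03×10⁻¹² mol/L

3.03×10⁻¹² M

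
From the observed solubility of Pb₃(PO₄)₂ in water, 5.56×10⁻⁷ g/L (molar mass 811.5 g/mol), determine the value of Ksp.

Ksp = 1.63×10⁻⁴⁴

Convert to molarity: s = 5.56×10⁻⁷ / 811.5 = 6.8515×10⁻¹⁰ mol/L
Pb₃(PO₄)₂(s) ⇌ 3 Pb²⁺(aq) + 2 PO₄³⁻(aq)
With molar solubility s: [Pb²⁺] = 3s, [PO₄³⁻] = 2s.
Ksp = [Pb²⁺]^3[PO₄³⁻]^2 = (3s)^3 · (2s)^2 = 108s^5
Ksp = 108 × (6.8515×10⁻¹⁰)^5 = 1.63×10⁻⁴⁴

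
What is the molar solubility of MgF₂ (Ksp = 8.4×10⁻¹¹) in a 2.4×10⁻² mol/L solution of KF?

1.5×10⁻⁷ M

MgF₂(s) ⇌ Mg²⁺(aq) + 2 F⁻(aq)
Let s be the solubility of MgF₂ here. The common ion gives [F⁻] ≈ 2.4×10⁻² mol/L, and [Mg²⁺] = s.
Ksp = [Mg²⁺][F⁻]^2 = s(2.4×10⁻²)^2
s = 8.4×10⁻¹¹ / (2.4×10⁻²)^2 = 1.5×10⁻⁷
s = 1.5×10⁻⁷ mol/L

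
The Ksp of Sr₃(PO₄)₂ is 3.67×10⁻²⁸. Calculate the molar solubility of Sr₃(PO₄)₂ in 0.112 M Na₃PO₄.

1.03×10⁻⁹ M

Sr₃(PO₄)₂(s) ⇌ 3 Sr²⁺(aq) + 2 PO₄³⁻(aq)
The solution already contains PO₄³⁻ at 0.112 M. Let s be the molar solubility of Sr₃(PO₄)₂.
[PO₄³⁻] ≈ 0.112 M (common ion dominates); [Sr²⁺] = 3s.
Ksp = [Sr²⁺]^3[PO₄³⁻]^2 = (3s)^3(0.112)^2
(3s)^3 = 3.67×10⁻²⁸ / (0.112)^2 = 2.93×10⁻²⁶
s = 1.03×10⁻⁹ M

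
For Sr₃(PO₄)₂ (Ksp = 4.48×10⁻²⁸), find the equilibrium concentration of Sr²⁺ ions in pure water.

3.99×10⁻⁶ M

Sr₃(PO₄)₂(s) ⇌ 3 Sr²⁺(aq) + 2 PO₄³⁻(aq)
For each mole of Sr₃(PO₄)₂ that dissolves per liter, [Sr²⁺] = 3s and [PO₄³⁻] = 2s; let s denote this solubility.
Ksp = [Sr²⁺]^3[PO₄³⁻]^2 = (3s)^3 · (2s)^2 = 108s^5 = 4.48×10⁻²⁸
s = 1.33×10⁻⁶ mol L⁻¹
[Sr²⁺] = 3s = 3.99×10⁻⁶ mol L⁻¹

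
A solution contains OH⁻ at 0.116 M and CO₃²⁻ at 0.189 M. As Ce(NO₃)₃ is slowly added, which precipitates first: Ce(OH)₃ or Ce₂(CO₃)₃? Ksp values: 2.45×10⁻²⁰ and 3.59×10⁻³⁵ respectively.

Ce(OH)₃

Each salt precipitates once Q = Ksp for that salt.
For Ce(OH)₃: [Ce³⁺] = (Ksp/[OH⁻]^3) = 1.57×10⁻¹⁷ M
For Ce₂(CO₃)₃: [Ce³⁺] = (Ksp/[CO₃²⁻]^3)^(1/2) = 7.29×10⁻¹⁷ M
Ce(OH)₃ requires the lower [Ce³⁺], so it precipitates first.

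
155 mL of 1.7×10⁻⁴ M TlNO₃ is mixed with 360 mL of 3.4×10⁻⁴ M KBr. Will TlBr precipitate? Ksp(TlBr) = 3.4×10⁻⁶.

Total volume after mixing = 155 + 360 = 515 mL.
[Tl⁺] = (1.7×10⁻⁴)(155)/515 = 5.1×10⁻⁵ M
[Br⁻] = (3.4×10⁻⁴)(360)/515 = 2.4×10⁻⁴ M
Q = [Tl⁺][Br⁻] = 1.2×10⁻⁸
Q = 1.2×10⁻⁸ < Ksp = 3.4×10⁻⁶, so the solution is unsaturated and no precipitate forms.

No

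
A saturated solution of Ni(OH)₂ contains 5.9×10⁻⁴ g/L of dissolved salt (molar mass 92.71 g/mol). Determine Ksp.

Ksp = 1.0×10⁻¹⁵

Convert to molarity: s = 5.9×10⁻⁴ / 92.71 = 6.364×10⁻⁶ mol/L
Ni(OH)₂(s) ⇌ Ni²⁺(aq) + 2 OH⁻(aq)
With molar solubility s: [Ni²⁺] = s, [OH⁻] = 2s.
Ksp = [Ni²⁺][OH⁻]^2 = s · (2s)^2 = 4s^3
Ksp = 4 × (6.364×10⁻⁶)^3 = 1.0×10⁻¹⁵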